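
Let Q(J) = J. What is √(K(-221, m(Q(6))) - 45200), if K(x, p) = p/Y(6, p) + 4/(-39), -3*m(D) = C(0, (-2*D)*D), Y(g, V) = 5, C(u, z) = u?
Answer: 2*I*√17187339/39 ≈ 212.6*I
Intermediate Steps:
m(D) = 0 (m(D) = -⅓*0 = 0)
K(x, p) = -4/39 + p/5 (K(x, p) = p/5 + 4/(-39) = p*(⅕) + 4*(-1/39) = p/5 - 4/39 = -4/39 + p/5)
√(K(-221, m(Q(6))) - 45200) = √((-4/39 + (⅕)*0) - 45200) = √((-4/39 + 0) - 45200) = √(-4/39 - 45200) = √(-1762804/39) = 2*I*√17187339/39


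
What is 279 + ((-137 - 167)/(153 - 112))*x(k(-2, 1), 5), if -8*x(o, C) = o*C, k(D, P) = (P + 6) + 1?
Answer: 12959/41 ≈ 316.07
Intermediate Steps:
k(D, P) = 7 + P (k(D, P) = (6 + P) + 1 = 7 + P)
x(o, C) = -C*o/8 (x(o, C) = -o*C/8 = -C*o/8)
279 + ((-137 - 167)/(153 - 112))*x(k(-2, 1), 5) = 279 + ((-137 - 167)/(153 - 112))*(-1/8*5*(7 + 1)) = 279 + (-304/41)*(-1/8*5*8) = 279 - 304*1/41*(-5) = 279 - 304/41*(-5) = 279 + 1520/41 = 12959/41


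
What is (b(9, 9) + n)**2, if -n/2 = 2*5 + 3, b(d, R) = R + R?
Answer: 64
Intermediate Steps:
b(d, R) = 2*R
n = -26 (n = -2*(2*5 + 3) = -2*(10 + 3) = -2*13 = -26)
(b(9, 9) + n)**2 = (2*9 - 26)**2 = (18 - 26)**2 = (-8)**2 = 64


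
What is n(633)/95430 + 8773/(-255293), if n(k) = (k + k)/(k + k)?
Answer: -836952097/24362610990 ≈ -0.034354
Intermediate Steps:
n(k) = 1 (n(k) = (2*k)/((2*k)) = (2*k)*(1/(2*k)) = 1)
n(633)/95430 + 8773/(-255293) = 1/95430 + 8773/(-255293) = 1*(1/95430) + 8773*(-1/255293) = 1/95430 - 8773/255293 = -836952097/24362610990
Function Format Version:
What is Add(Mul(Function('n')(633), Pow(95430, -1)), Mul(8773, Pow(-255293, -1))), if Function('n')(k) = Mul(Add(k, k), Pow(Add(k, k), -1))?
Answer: Rational(-836952097, 24362610990) ≈ -0.034354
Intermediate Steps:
Function('n')(k) = 1 (Function('n')(k) = Mul(Mul(2, k), Pow(Mul(2, k), -1)) = Mul(Mul(2, k), Mul(Rational(1, 2), Pow(k, -1))) = 1)
Add(Mul(Function('n')(633), Pow(95430, -1)), Mul(8773, Pow(-255293, -1))) = Add(Mul(1, Pow(95430, -1)), Mul(8773, Pow(-255293, -1))) = Add(Mul(1, Rational(1, 95430)), Mul(8773, Rational(-1, 255293))) = Add(Rational(1, 95430), Rational(-8773, 255293)) = Rational(-836952097, 24362610990)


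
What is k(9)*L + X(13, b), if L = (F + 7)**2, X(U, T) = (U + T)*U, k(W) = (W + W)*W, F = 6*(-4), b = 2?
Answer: 47013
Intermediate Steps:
F = -24
k(W) = 2*W**2 (k(W) = (2*W)*W = 2*W**2)
X(U, T) = U*(T + U) (X(U, T) = (T + U)*U = U*(T + U))
L = 289 (L = (-24 + 7)**2 = (-17)**2 = 289)
k(9)*L + X(13, b) = (2*9**2)*289 + 13*(2 + 13) = (2*81)*289 + 13*15 = 162*289 + 195 = 46818 + 195 = 47013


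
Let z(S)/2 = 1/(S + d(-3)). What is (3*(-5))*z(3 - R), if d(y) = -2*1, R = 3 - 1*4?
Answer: -15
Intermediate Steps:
R = -1 (R = 3 - 4 = -1)
d(y) = -2
z(S) = 2/(-2 + S) (z(S) = 2/(S - 2) = 2/(-2 + S))
(3*(-5))*z(3 - R) = (3*(-5))*(2/(-2 + (3 - 1*(-1)))) = -30/(-2 + (3 + 1)) = -30/(-2 + 4) = -30/2 = -15*1 = -15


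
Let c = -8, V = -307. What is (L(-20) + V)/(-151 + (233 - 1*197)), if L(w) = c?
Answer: 63/23 ≈ 2.7391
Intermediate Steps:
L(w) = -8
(L(-20) + V)/(-151 + (233 - 1*197)) = (-8 - 307)/(-151 + (233 - 1*197)) = -315/(-151 + (233 - 197)) = -315/(-151 + 36) = -315/(-115) = -315*(-1/115) = 63/23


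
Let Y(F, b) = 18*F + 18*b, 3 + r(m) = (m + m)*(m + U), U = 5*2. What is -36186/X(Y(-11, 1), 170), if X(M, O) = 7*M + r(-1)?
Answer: 12062/427 ≈ 28.248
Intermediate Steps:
U = 10
r(m) = -3 + 2*m*(10 + m) (r(m) = -3 + (m + m)*(m + 10) = -3 + (2*m)*(10 + m) = -3 + 2*m*(10 + m))
X(M, O) = -21 + 7*M (X(M, O) = 7*M + (-3 + 2*(-1)**2 + 20*(-1)) = 7*M + (-3 + 2*1 - 20) = 7*M + (-3 + 2 - 20) = 7*M - 21 = -21 + 7*M)
-36186/X(Y(-11, 1), 170) = -36186/(-21 + 7*(18*(-11) + 18*1)) = -36186/(-21 + 7*(-198 + 18)) = -36186/(-21 + 7*(-180)) = -36186/(-21 - 1260) = -36186/(-1281) = -36186*(-1/1281) = 12062/427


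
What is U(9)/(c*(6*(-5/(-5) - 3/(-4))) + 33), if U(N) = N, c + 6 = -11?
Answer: -6/97 ≈ -0.061856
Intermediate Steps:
c = -17 (c = -6 - 11 = -17)
U(9)/(c*(6*(-5/(-5) - 3/(-4))) + 33) = 9/(-102*(-5/(-5) - 3/(-4)) + 33) = 9/(-102*(-5*(-⅕) - 3*(-¼)) + 33) = 9/(-102*(1 + ¾) + 33) = 9/(-102*7/4 + 33) = 9/(-17*21/2 + 33) = 9/(-357/2 + 33) = 9/(-291/2) = 9*(-2/291) = -6/97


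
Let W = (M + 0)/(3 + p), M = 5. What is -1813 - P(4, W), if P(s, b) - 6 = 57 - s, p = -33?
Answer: -1872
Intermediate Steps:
W = -⅙ (W = (5 + 0)/(3 - 33) = 5/(-30) = 5*(-1/30) = -⅙ ≈ -0.16667)
P(s, b) = 63 - s (P(s, b) = 6 + (57 - s) = 63 - s)
-1813 - P(4, W) = -1813 - (63 - 1*4) = -1813 - (63 - 4) = -1813 - 1*59 = -1813 - 59 = -1872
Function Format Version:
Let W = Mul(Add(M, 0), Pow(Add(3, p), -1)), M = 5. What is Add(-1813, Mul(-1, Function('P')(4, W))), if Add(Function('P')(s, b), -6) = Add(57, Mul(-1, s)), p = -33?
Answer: -1872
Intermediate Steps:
W = Rational(-1, 6) (W = Mul(Add(5, 0), Pow(Add(3, -33), -1)) = Mul(5, Pow(-30, -1)) = Mul(5, Rational(-1, 30)) = Rational(-1, 6) ≈ -0.16667)
Function('P')(s, b) = Add(63, Mul(-1, s)) (Function('P')(s, b) = Add(6, Add(57, Mul(-1, s))) = Add(63, Mul(-1, s)))
Add(-1813, Mul(-1, Function('P')(4, W))) = Add(-1813, Mul(-1, Add(63, Mul(-1, 4)))) = Add(-1813, Mul(-1, Add(63, -4))) = Add(-1813, Mul(-1, 59)) = Add(-1813, -59) = -1872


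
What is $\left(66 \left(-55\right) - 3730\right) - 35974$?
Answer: $-43334$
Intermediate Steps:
$\left(66 \left(-55\right) - 3730\right) - 35974 = \left(-3630 - 3730\right) - 35974 = -7360 - 35974 = -43334$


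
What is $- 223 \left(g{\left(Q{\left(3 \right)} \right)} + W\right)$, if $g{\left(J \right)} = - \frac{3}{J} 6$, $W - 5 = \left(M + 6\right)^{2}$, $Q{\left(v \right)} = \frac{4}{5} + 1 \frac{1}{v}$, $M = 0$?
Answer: $- \frac{95221}{17} \approx -5601.2$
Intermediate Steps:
$Q{\left(v \right)} = \frac{4}{5} + \frac{1}{v}$ ($Q{\left(v \right)} = 4 \cdot \frac{1}{5} + \frac{1}{v} = \frac{4}{5} + \frac{1}{v}$)
$W = 41$ ($W = 5 + \left(0 + 6\right)^{2} = 5 + 6^{2} = 5 + 36 = 41$)
$g{\left(J \right)} = - \frac{18}{J}$
$- 223 \left(g{\left(Q{\left(3 \right)} \right)} + W\right) = - 223 \left(- \frac{18}{\frac{4}{5} + \frac{1}{3}} + 41\right) = - 223 \left(- \frac{18}{\frac{17}{15}} + 41\right) = - 223 \left(\left(-18\right) \frac{15}{17} + 41\right) = - 223 \left(- \frac{270}{17} + 41\right) = \left(-223\right) \frac{427}{17} = - \frac{95221}{17}$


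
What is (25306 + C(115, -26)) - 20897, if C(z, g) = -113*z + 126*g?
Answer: -11862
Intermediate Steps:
(25306 + C(115, -26)) - 20897 = (25306 + (-113*115 + 126*(-26))) - 20897 = (25306 + (-12995 - 3276)) - 20897 = (25306 - 16271) - 20897 = 9035 - 20897 = -11862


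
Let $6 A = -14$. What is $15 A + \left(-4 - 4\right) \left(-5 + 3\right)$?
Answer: $-19$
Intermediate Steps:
$A = - \frac{7}{3}$ ($A = \frac{1}{6} \left(-14\right) = - \frac{7}{3} \approx -2.3333$)
$15 A + \left(-4 - 4\right) \left(-5 + 3\right) = 15 \left(- \frac{7}{3}\right) + \left(-4 - 4\right) \left(-5 + 3\right) = -35 - -16 = -35 + 16 = -19$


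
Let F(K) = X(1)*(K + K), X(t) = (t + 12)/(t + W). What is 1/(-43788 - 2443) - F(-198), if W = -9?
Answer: -59499299/92462 ≈ -643.50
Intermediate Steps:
X(t) = (12 + t)/(-9 + t) (X(t) = (t + 12)/(t - 9) = (12 + t)/(-9 + t))
F(K) = -13*K/4 (F(K) = ((12 + 1)/(-9 + 1))*(K + K) = (13/(-8))*(2*K) = (-1/8*13)*(2*K) = -13*K/4)
1/(-43788 - 2443) - F(-198) = 1/(-43788 - 2443) - (-13)*(-198)/4 = 1/(-46231) - 1*1287/2 = -1/46231 - 1287/2 = -59499299/92462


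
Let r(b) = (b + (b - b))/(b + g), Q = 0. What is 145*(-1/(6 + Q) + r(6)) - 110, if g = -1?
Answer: 239/6 ≈ 39.833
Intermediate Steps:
r(b) = b/(-1 + b) (r(b) = (b + (b - b))/(b - 1) = (b + 0)/(-1 + b) = b/(-1 + b))
145*(-1/(6 + Q) + r(6)) - 110 = 145*(-1/(6 + 0) + 6/(-1 + 6)) - 110 = 145*(-1/6 + 6/5) - 110 = 145*((⅙)*(-1) + 6*(⅕)) - 110 = 145*(-⅙ + 6/5) - 110 = 145*(31/30) - 110 = 899/6 - 110 = 239/6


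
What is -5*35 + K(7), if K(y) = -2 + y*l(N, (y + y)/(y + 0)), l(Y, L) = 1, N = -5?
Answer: -170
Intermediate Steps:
K(y) = -2 + y (K(y) = -2 + y*1 = -2 + y)
-5*35 + K(7) = -5*35 + (-2 + 7) = -175 + 5 = -170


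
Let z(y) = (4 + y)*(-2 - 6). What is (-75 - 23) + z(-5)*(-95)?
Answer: -858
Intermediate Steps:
z(y) = -32 - 8*y (z(y) = (4 + y)*(-8) = -32 - 8*y)
(-75 - 23) + z(-5)*(-95) = (-75 - 23) + (-32 - 8*(-5))*(-95) = -98 + (-32 + 40)*(-95) = -98 + 8*(-95) = -98 - 760 = -858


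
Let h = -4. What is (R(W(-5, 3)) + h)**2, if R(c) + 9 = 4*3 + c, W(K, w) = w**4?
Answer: 6400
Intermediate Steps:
R(c) = 3 + c (R(c) = -9 + (4*3 + c) = -9 + (12 + c) = 3 + c)
(R(W(-5, 3)) + h)**2 = ((3 + 3**4) - 4)**2 = ((3 + 81) - 4)**2 = (84 - 4)**2 = 80**2 = 6400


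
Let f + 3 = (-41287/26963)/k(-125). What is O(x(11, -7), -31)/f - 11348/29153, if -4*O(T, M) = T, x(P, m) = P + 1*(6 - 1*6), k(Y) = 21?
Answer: 102598007557/202899749072 ≈ 0.50566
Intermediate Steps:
x(P, m) = P (x(P, m) = P + 1*(6 - 6) = P + 1*0 = P + 0 = P)
O(T, M) = -T/4
f = -1739956/566223 (f = -3 - 41287/26963/21 = -3 - 41287*1/26963*(1/21) = -3 - 41287/26963*1/21 = -3 - 41287/566223 = -1739956/566223 ≈ -3.0729)
O(x(11, -7), -31)/f - 11348/29153 = (-¼*11)/(-1739956/566223) - 11348/29153 = -11/4*(-566223/1739956) - 11348*1/29153 = 6228453/6959824 - 11348/29153 = 102598007557/202899749072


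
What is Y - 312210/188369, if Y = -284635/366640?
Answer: -33617016943/13812722032 ≈ -2.4338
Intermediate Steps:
Y = -56927/73328 (Y = -284635*1/366640 = -56927/73328 ≈ -0.77633)
Y - 312210/188369 = -56927/73328 - 312210/188369 = -33617016943/13812722032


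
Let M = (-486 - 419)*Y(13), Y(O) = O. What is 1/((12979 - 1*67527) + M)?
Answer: -1/66313 ≈ -1.5080e-5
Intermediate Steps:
M = -11765 (M = (-486 - 419)*13 = -905*13 = -11765)
1/((12979 - 1*67527) + M) = 1/((12979 - 1*67527) - 11765) = 1/((12979 - 67527) - 11765) = 1/(-54548 - 11765) = 1/(-66313) = -1/66313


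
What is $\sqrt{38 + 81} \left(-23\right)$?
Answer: $- 23 \sqrt{119} \approx -250.9$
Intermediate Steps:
$\sqrt{38 + 81} \left(-23\right) = \sqrt{119} \left(-23\right) = - 23 \sqrt{119}$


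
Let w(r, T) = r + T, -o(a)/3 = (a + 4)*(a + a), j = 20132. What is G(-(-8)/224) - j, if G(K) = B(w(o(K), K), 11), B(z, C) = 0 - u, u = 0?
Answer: -20132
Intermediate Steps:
o(a) = -6*a*(4 + a) (o(a) = -3*(a + 4)*(a + a) = -3*(4 + a)*2*a = -6*a*(4 + a))
w(r, T) = T + r
B(z, C) = 0 (B(z, C) = 0 - 1*0 = 0 + 0 = 0)
G(K) = 0
G(-(-8)/224) - j = 0 - 1*20132 = 0 - 20132 = -20132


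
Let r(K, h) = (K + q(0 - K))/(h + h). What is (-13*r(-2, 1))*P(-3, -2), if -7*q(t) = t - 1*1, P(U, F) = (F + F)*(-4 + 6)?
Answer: -780/7 ≈ -111.43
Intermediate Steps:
P(U, F) = 4*F (P(U, F) = (2*F)*2 = 4*F)
q(t) = ⅐ - t/7 (q(t) = -(t - 1*1)/7 = -(t - 1)/7 = -(-1 + t)/7 = ⅐ - t/7)
r(K, h) = (⅐ + 8*K/7)/(2*h) (r(K, h) = (K + (⅐ - (0 - K)/7))/(h + h) = (K + (⅐ - (-1)*K/7))/((2*h)) = (K + (⅐ + K/7))*(1/(2*h)) = (⅐ + 8*K/7)*(1/(2*h)) = (⅐ + 8*K/7)/(2*h))
(-13*r(-2, 1))*P(-3, -2) = (-13*(1 + 8*(-2))/(14*1))*(4*(-2)) = -13*(1 - 16)/14*(-8) = -13*(-15)/14*(-8) = -13*(-15/14)*(-8) = (195/14)*(-8) = -780/7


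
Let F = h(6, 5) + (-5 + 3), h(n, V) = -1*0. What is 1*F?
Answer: -2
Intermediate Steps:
h(n, V) = 0
F = -2 (F = 0 + (-5 + 3) = 0 - 2 = -2)
1*F = 1*(-2) = -2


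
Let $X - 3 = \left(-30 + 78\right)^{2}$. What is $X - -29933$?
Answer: $32240$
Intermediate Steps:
$X = 2307$ ($X = 3 + \left(-30 + 78\right)^{2} = 3 + 48^{2} = 3 + 2304 = 2307$)
$X - -29933 = 2307 - -29933 = 2307 + 29933 = 32240$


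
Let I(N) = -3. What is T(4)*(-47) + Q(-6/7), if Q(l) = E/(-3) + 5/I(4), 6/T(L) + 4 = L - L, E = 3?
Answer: 407/6 ≈ 67.833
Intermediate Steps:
T(L) = -3/2 (T(L) = 6/(-4 + (L - L)) = 6/(-4 + 0) = 6/(-4) = 6*(-¼) = -3/2)
Q(l) = -8/3 (Q(l) = 3/(-3) + 5/(-3) = 3*(-⅓) + 5*(-⅓) = -1 - 5/3 = -8/3)
T(4)*(-47) + Q(-6/7) = -3/2*(-47) - 8/3 = 141/2 - 8/3 = 407/6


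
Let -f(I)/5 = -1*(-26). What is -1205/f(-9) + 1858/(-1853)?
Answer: 398265/48178 ≈ 8.2665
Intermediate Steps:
f(I) = -130 (f(I) = -(-5)*(-26) = -5*26 = -130)
-1205/f(-9) + 1858/(-1853) = -1205/(-130) + 1858/(-1853) = -1205*(-1/130) + 1858*(-1/1853) = 241/26 - 1858/1853 = 398265/48178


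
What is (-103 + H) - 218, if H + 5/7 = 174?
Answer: -1034/7 ≈ -147.71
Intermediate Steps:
H = 1213/7 (H = -5/7 + 174 = 1213/7 ≈ 173.29)
(-103 + H) - 218 = (-103 + 1213/7) - 218 = 492/7 - 218 = -1034/7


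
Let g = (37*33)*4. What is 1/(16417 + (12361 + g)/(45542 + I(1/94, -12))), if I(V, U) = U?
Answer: 9106/149496651 ≈ 6.0911e-5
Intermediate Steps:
g = 4884 (g = 1221*4 = 4884)
1/(16417 + (12361 + g)/(45542 + I(1/94, -12))) = 1/(16417 + (12361 + 4884)/(45542 - 12)) = 1/(16417 + 17245/45530) = 1/(16417 + 17245*(1/45530)) = 1/(16417 + 3449/9106) = 1/(149496651/9106) = 9106/149496651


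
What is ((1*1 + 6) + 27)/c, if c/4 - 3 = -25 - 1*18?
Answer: -17/80 ≈ -0.21250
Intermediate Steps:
c = -160 (c = 12 + 4*(-25 - 1*18) = 12 + 4*(-25 - 18) = 12 + 4*(-43) = 12 - 172 = -160)
((1*1 + 6) + 27)/c = ((1*1 + 6) + 27)/(-160) = -((1 + 6) + 27)/160 = -(7 + 27)/160 = -1/160*34 = -17/80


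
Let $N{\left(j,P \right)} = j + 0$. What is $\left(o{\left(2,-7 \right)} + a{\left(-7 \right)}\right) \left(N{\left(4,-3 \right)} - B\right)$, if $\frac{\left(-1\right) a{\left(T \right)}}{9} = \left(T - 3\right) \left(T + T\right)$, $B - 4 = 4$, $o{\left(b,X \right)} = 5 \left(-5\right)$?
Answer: $5140$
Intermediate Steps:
$N{\left(j,P \right)} = j$
$o{\left(b,X \right)} = -25$
$B = 8$ ($B = 4 + 4 = 8$)
$a{\left(T \right)} = - 18 T \left(-3 + T\right)$ ($a{\left(T \right)} = - 9 \left(T - 3\right) \left(T + T\right) = - 9 \left(-3 + T\right) 2 T = - 9 \cdot 2 T \left(-3 + T\right) = - 18 T \left(-3 + T\right)$)
$\left(o{\left(2,-7 \right)} + a{\left(-7 \right)}\right) \left(N{\left(4,-3 \right)} - B\right) = \left(-25 + 18 \left(-7\right) \left(3 - -7\right)\right) \left(4 - 8\right) = \left(-25 + 18 \left(-7\right) \left(3 + 7\right)\right) \left(4 - 8\right) = \left(-25 + 18 \left(-7\right) 10\right) \left(-4\right) = \left(-25 - 1260\right) \left(-4\right) = \left(-1285\right) \left(-4\right) = 5140$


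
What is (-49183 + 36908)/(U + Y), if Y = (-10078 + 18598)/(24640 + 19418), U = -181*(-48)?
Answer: -90135325/63797404 ≈ -1.4128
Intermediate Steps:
U = 8688
Y = 1420/7343 (Y = 8520/44058 = 8520*(1/44058) = 1420/7343 ≈ 0.19338)
(-49183 + 36908)/(U + Y) = (-49183 + 36908)/(8688 + 1420/7343) = -12275/63797404/7343 = -12275*7343/63797404 = -90135325/63797404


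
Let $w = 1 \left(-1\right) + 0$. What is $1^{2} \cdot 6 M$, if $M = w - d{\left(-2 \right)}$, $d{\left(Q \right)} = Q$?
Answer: $6$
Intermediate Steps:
$w = -1$ ($w = -1 + 0 = -1$)
$M = 1$ ($M = -1 - -2 = -1 + 2 = 1$)
$1^{2} \cdot 6 M = 1^{2} \cdot 6 \cdot 1 = 1 \cdot 6 \cdot 1 = 6 \cdot 1 = 6$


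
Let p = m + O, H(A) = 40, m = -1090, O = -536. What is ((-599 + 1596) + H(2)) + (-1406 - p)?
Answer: 1257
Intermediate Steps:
p = -1626 (p = -1090 - 536 = -1626)
((-599 + 1596) + H(2)) + (-1406 - p) = ((-599 + 1596) + 40) + (-1406 - 1*(-1626)) = (997 + 40) + (-1406 + 1626) = 1037 + 220 = 1257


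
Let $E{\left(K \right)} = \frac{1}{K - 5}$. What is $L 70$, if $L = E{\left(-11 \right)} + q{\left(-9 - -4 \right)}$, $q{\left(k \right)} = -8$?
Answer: $- \frac{4515}{8} \approx -564.38$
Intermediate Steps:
$E{\left(K \right)} = \frac{1}{-5 + K}$
$L = - \frac{129}{16}$ ($L = \frac{1}{-5 - 11} - 8 = \frac{1}{-16} - 8 = - \frac{1}{16} - 8 = - \frac{129}{16} \approx -8.0625$)
$L 70 = \left(- \frac{129}{16}\right) 70 = - \frac{4515}{8}$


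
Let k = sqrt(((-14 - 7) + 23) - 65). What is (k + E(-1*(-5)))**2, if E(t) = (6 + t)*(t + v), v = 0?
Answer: 2962 + 330*I*sqrt(7) ≈ 2962.0 + 873.1*I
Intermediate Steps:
E(t) = t*(6 + t) (E(t) = (6 + t)*(t + 0) = (6 + t)*t = t*(6 + t))
k = 3*I*sqrt(7) (k = sqrt((-21 + 23) - 65) = sqrt(2 - 65) = sqrt(-63) = 3*I*sqrt(7) ≈ 7.9373*I)
(k + E(-1*(-5)))**2 = (3*I*sqrt(7) + (-1*(-5))*(6 - 1*(-5)))**2 = (3*I*sqrt(7) + 5*(6 + 5))**2 = (3*I*sqrt(7) + 5*11)**2 = (3*I*sqrt(7) + 55)**2 = (55 + 3*I*sqrt(7))**2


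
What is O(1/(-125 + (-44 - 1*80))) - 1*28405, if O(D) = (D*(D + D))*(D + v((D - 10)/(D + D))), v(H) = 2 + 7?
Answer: -438523458365/15438249 ≈ -28405.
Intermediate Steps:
v(H) = 9
O(D) = 2*D²*(9 + D) (O(D) = (D*(D + D))*(D + 9) = (D*(2*D))*(9 + D) = (2*D²)*(9 + D) = 2*D²*(9 + D))
O(1/(-125 + (-44 - 1*80))) - 1*28405 = 2*(1/(-125 + (-44 - 1*80)))²*(9 + 1/(-125 + (-44 - 1*80))) - 1*28405 = 2*(1/(-125 + (-44 - 80)))²*(9 + 1/(-125 + (-44 - 80))) - 28405 = 2*(1/(-125 - 124))²*(9 + 1/(-125 - 124)) - 28405 = 2*(1/(-249))²*(9 + 1/(-249)) - 28405 = 2*(-1/249)²*(9 - 1/249) - 28405 = 2*(1/62001)*(2240/249) - 28405 = 4480/15438249 - 28405 = -438523458365/15438249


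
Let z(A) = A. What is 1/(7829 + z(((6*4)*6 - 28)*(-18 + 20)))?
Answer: 1/8061 ≈ 0.00012405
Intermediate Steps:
1/(7829 + z(((6*4)*6 - 28)*(-18 + 20))) = 1/(7829 + ((6*4)*6 - 28)*(-18 + 20)) = 1/(7829 + (24*6 - 28)*2) = 1/(7829 + (144 - 28)*2) = 1/(7829 + 116*2) = 1/(7829 + 232) = 1/8061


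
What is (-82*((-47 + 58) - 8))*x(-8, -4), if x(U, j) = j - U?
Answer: -984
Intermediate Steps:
(-82*((-47 + 58) - 8))*x(-8, -4) = (-82*((-47 + 58) - 8))*(-4 - 1*(-8)) = (-82*(11 - 8))*(-4 + 8) = -82*3*4 = -246*4 = -984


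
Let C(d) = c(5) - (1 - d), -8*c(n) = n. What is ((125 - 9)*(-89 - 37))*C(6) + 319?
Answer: -63626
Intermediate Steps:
c(n) = -n/8
C(d) = -13/8 + d (C(d) = -1/8*5 - (1 - d) = -5/8 + (-1 + d) = -13/8 + d)
((125 - 9)*(-89 - 37))*C(6) + 319 = ((125 - 9)*(-89 - 37))*(-13/8 + 6) + 319 = (116*(-126))*(35/8) + 319 = -14616*35/8 + 319 = -63945 + 319 = -63626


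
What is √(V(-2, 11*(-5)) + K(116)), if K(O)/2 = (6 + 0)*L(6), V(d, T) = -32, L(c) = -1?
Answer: 2*I*√11 ≈ 6.6332*I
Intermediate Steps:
K(O) = -12 (K(O) = 2*((6 + 0)*(-1)) = 2*(6*(-1)) = 2*(-6) = -12)
√(V(-2, 11*(-5)) + K(116)) = √(-32 - 12) = √(-44) = 2*I*√11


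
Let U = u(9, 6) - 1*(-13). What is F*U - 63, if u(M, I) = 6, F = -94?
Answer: -1849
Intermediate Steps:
U = 19 (U = 6 - 1*(-13) = 6 + 13 = 19)
F*U - 63 = -94*19 - 63 = -1786 - 63 = -1849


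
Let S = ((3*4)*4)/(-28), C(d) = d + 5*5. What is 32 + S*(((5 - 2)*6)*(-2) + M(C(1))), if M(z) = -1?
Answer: 668/7 ≈ 95.429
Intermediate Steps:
C(d) = 25 + d (C(d) = d + 25 = 25 + d)
S = -12/7 (S = (12*4)*(-1/28) = 48*(-1/28) = -12/7 ≈ -1.7143)
32 + S*(((5 - 2)*6)*(-2) + M(C(1))) = 32 - 12*(((5 - 2)*6)*(-2) - 1)/7 = 32 - 12*((3*6)*(-2) - 1)/7 = 32 - 12*(18*(-2) - 1)/7 = 32 - 12*(-36 - 1)/7 = 32 - 12/7*(-37) = 32 + 444/7 = 668/7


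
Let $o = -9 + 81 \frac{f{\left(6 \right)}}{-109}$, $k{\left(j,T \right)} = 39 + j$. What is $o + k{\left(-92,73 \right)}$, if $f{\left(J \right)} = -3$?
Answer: $- \frac{6515}{109} \approx -59.771$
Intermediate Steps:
$o = - \frac{738}{109}$ ($o = -9 + 81 \left(- \frac{3}{-109}\right) = -9 + 81 \left(\left(-3\right) \left(- \frac{1}{109}\right)\right) = -9 + 81 \cdot \frac{3}{109} = -9 + \frac{243}{109} = - \frac{738}{109} \approx -6.7706$)
$o + k{\left(-92,73 \right)} = - \frac{738}{109} + \left(39 - 92\right) = - \frac{738}{109} - 53 = - \frac{6515}{109}$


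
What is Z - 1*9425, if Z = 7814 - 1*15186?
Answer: -16797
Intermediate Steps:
Z = -7372 (Z = 7814 - 15186 = -7372)
Z - 1*9425 = -7372 - 1*9425 = -7372 - 9425 = -16797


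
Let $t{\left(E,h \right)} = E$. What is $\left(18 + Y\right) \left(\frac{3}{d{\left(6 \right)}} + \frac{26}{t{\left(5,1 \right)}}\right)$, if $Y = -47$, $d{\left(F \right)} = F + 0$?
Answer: $- \frac{1653}{10} \approx -165.3$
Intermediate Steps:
$d{\left(F \right)} = F$
$\left(18 + Y\right) \left(\frac{3}{d{\left(6 \right)}} + \frac{26}{t{\left(5,1 \right)}}\right) = \left(18 - 47\right) \left(\frac{3}{6} + \frac{26}{5}\right) = - 29 \left(3 \cdot \frac{1}{6} + 26 \cdot \frac{1}{5}\right) = - 29 \left(\frac{1}{2} + \frac{26}{5}\right) = \left(-29\right) \frac{57}{10} = - \frac{1653}{10}$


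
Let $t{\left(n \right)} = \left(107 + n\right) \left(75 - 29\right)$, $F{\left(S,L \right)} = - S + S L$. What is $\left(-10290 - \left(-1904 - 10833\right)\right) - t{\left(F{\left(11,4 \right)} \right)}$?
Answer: $-3993$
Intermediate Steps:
$F{\left(S,L \right)} = - S + L S$
$t{\left(n \right)} = 4922 + 46 n$ ($t{\left(n \right)} = \left(107 + n\right) 46 = 4922 + 46 n$)
$\left(-10290 - \left(-1904 - 10833\right)\right) - t{\left(F{\left(11,4 \right)} \right)} = \left(-10290 - \left(-1904 - 10833\right)\right) - \left(4922 + 46 \cdot 11 \left(-1 + 4\right)\right) = \left(-10290 - -12737\right) - \left(4922 + 46 \cdot 11 \cdot 3\right) = \left(-10290 + 12737\right) - \left(4922 + 46 \cdot 33\right) = 2447 - \left(4922 + 1518\right) = 2447 - 6440 = -3993$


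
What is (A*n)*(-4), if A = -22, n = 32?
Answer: 2816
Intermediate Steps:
(A*n)*(-4) = -22*32*(-4) = -704*(-4) = 2816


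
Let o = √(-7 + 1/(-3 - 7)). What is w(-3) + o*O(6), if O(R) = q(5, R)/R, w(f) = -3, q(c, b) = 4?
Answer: -3 + I*√710/15 ≈ -3.0 + 1.7764*I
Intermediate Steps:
o = I*√710/10 (o = √(-7 + 1/(-10)) = √(-7 - ⅒) = √(-71/10) = I*√710/10 ≈ 2.6646*I)
O(R) = 4/R
w(-3) + o*O(6) = -3 + (I*√710/10)*(4/6) = -3 + (I*√710/10)*(4*(⅙)) = -3 + (I*√710/10)*(⅔) = -3 + I*√710/15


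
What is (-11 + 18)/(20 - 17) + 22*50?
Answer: 3307/3 ≈ 1102.3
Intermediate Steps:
(-11 + 18)/(20 - 17) + 22*50 = 7/3 + 1100 = 3307/3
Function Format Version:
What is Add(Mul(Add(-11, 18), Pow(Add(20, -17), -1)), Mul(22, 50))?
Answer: Rational(3307, 3) ≈ 1102.3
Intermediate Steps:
Add(Mul(Add(-11, 18), Pow(Add(20, -17), -1)), Mul(22, 50)) = Add(Mul(7, Pow(3, -1)), 1100) = Add(Mul(7, Rational(1, 3)), 1100) = Add(Rational(7, 3), 1100) = Rational(3307, 3)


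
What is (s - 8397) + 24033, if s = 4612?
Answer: 20248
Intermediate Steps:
(s - 8397) + 24033 = (4612 - 8397) + 24033 = -3785 + 24033 = 20248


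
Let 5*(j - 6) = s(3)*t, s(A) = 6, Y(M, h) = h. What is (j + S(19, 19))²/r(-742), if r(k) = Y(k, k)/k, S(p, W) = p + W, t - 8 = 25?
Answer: 174724/25 ≈ 6989.0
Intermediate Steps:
t = 33 (t = 8 + 25 = 33)
S(p, W) = W + p
j = 228/5 (j = 6 + (6*33)/5 = 6 + (⅕)*198 = 6 + 198/5 = 228/5 ≈ 45.600)
r(k) = 1 (r(k) = k/k = 1)
(j + S(19, 19))²/r(-742) = (228/5 + (19 + 19))²/1 = (228/5 + 38)²*1 = (418/5)²*1 = (174724/25)*1 = 174724/25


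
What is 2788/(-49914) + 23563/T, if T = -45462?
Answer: -217145273/378198378 ≈ -0.57416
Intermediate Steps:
2788/(-49914) + 23563/T = 2788/(-49914) + 23563/(-45462) = 2788*(-1/49914) + 23563*(-1/45462) = -1394/24957 - 23563/45462 = -217145273/378198378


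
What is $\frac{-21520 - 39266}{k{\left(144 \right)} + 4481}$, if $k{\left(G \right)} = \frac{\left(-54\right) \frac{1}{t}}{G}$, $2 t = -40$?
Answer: $- \frac{9725760}{716963} \approx -13.565$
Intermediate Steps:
$t = -20$ ($t = \frac{1}{2} \left(-40\right) = -20$)
$k{\left(G \right)} = \frac{27}{10 G}$ ($k{\left(G \right)} = \frac{\left(-54\right) \frac{1}{-20}}{G} = \frac{\left(-54\right) \left(- \frac{1}{20}\right)}{G} = \frac{27}{10 G}$)
$\frac{-21520 - 39266}{k{\left(144 \right)} + 4481} = \frac{-21520 - 39266}{\frac{27}{10 \cdot 144} + 4481} = - \frac{60786}{\frac{27}{10} \cdot \frac{1}{144} + 4481} = - \frac{60786}{\frac{3}{160} + 4481} = - \frac{60786}{\frac{716963}{160}} = \left(-60786\right) \frac{160}{716963} = - \frac{9725760}{716963}$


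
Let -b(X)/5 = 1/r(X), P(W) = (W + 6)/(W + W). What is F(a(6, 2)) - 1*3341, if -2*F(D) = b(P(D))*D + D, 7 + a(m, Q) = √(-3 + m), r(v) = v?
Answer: -6625/2 + 189*√3/2 ≈ -3148.8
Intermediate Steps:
a(m, Q) = -7 + √(-3 + m)
P(W) = (6 + W)/(2*W) (P(W) = (6 + W)/((2*W)) = (6 + W)*(1/(2*W)) = (6 + W)/(2*W))
b(X) = -5/X
F(D) = -D/2 + 5*D²/(6 + D) (F(D) = -((-5*2*D/(6 + D))*D + D)/2 = -((-10*D/(6 + D))*D + D)/2 = -(-10*D²/(6 + D) + D)/2 = -(D - 10*D²/(6 + D))/2 = -D/2 + 5*D²/(6 + D))
F(a(6, 2)) - 1*3341 = 3*(-7 + √(-3 + 6))*(-2 + 3*(-7 + √(-3 + 6)))/(2*(6 + (-7 + √(-3 + 6)))) - 1*3341 = 3*(-7 + √3)*(-2 + 3*(-7 + √3))/(2*(6 + (-7 + √3))) - 3341 = 3*(-7 + √3)*(-2 + (-21 + 3*√3))/(2*(-1 + √3)) - 3341 = 3*(-7 + √3)*(-23 + 3*√3)/(2*(-1 + √3)) - 3341 = 3*(-23 + 3*√3)*(-7 + √3)/(2*(-1 + √3)) - 3341 = -3341 + 3*(-23 + 3*√3)*(-7 + √3)/(2*(-1 + √3))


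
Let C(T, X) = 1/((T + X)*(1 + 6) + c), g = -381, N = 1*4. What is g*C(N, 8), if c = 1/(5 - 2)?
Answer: -1143/253 ≈ -4.5178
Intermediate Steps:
N = 4
c = ⅓ (c = 1/3 = ⅓ ≈ 0.33333)
C(T, X) = 1/(⅓ + 7*T + 7*X) (C(T, X) = 1/((T + X)*(1 + 6) + ⅓) = 1/((T + X)*7 + ⅓) = 1/((7*T + 7*X) + ⅓) = 1/(⅓ + 7*T + 7*X))
g*C(N, 8) = -1143/(1 + 21*4 + 21*8) = -1143/(1 + 84 + 168) = -1143/253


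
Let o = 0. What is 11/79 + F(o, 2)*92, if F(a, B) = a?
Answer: 11/79 ≈ 0.13924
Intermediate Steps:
11/79 + F(o, 2)*92 = 11/79 + 0*92 = 11*(1/79) + 0 = 11/79 + 0 = 11/79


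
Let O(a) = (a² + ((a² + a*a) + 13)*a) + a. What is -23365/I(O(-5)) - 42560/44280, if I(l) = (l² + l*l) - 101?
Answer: -70315597/64187181 ≈ -1.0955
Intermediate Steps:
O(a) = a + a² + a*(13 + 2*a²) (O(a) = (a² + ((a² + a²) + 13)*a) + a = (a² + (2*a² + 13)*a) + a = (a² + (13 + 2*a²)*a) + a = (a² + a*(13 + 2*a²)) + a = a + a² + a*(13 + 2*a²))
I(l) = -101 + 2*l² (I(l) = (l² + l²) - 101 = 2*l² - 101 = -101 + 2*l²)
-23365/I(O(-5)) - 42560/44280 = -23365/(-101 + 2*(-5*(14 - 5 + 2*(-5)²))²) - 42560/44280 = -23365/(-101 + 2*(-5*(14 - 5 + 2*25))²) - 42560*1/44280 = -23365/(-101 + 2*(-5*(14 - 5 + 50))²) - 1064/1107 = -23365/(-101 + 2*(-5*59)²) - 1064/1107 = -23365/(-101 + 2*(-295)²) - 1064/1107 = -23365/(-101 + 2*87025) - 1064/1107 = -23365/(-101 + 174050) - 1064/1107 = -23365/173949 - 1064/1107 = -70315597/64187181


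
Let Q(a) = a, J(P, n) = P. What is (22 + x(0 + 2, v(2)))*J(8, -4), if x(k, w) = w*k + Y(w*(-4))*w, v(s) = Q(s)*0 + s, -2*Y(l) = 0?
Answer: 208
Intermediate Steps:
Y(l) = 0 (Y(l) = -1/2*0 = 0)
v(s) = s (v(s) = s*0 + s = 0 + s = s)
x(k, w) = k*w (x(k, w) = w*k + 0*w = k*w + 0 = k*w)
(22 + x(0 + 2, v(2)))*J(8, -4) = (22 + (0 + 2)*2)*8 = (22 + 2*2)*8 = (22 + 4)*8 = 26*8 = 208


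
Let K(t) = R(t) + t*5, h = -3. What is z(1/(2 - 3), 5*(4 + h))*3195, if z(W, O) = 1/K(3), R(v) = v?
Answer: 355/2 ≈ 177.50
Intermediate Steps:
K(t) = 6*t (K(t) = t + t*5 = t + 5*t = 6*t)
z(W, O) = 1/18 (z(W, O) = 1/(6*3) = 1/18)
z(1/(2 - 3), 5*(4 + h))*3195 = (1/18)*3195 = 355/2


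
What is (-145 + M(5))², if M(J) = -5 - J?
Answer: 24025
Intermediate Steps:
(-145 + M(5))² = (-145 + (-5 - 1*5))² = (-145 + (-5 - 5))² = (-145 - 10)² = (-155)² = 24025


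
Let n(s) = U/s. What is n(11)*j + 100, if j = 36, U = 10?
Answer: 1460/11 ≈ 132.73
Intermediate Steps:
n(s) = 10/s
n(11)*j + 100 = (10/11)*36 + 100 = 360/11 + 100 = 1460/11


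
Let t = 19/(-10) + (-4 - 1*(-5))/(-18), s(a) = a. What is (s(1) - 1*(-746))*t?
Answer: -7304/5 ≈ -1460.8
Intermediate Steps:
t = -88/45 (t = 19*(-1/10) + (-4 + 5)*(-1/18) = -19/10 + 1*(-1/18) = -19/10 - 1/18 = -88/45 ≈ -1.9556)
(s(1) - 1*(-746))*t = (1 - 1*(-746))*(-88/45) = (1 + 746)*(-88/45) = 747*(-88/45) = -7304/5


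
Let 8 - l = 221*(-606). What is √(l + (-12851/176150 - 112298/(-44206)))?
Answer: √84509043480120227826/25118990 ≈ 365.97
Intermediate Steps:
l = 133934 (l = 8 - 221*(-606) = 8 - 1*(-133926) = 8 + 133926 = 133934)
√(l + (-12851/176150 - 112298/(-44206))) = √(133934 + (-12851/176150 - 112298/(-44206))) = √(133934 + (-12851*1/176150 - 112298*(-1/44206))) = √(133934 + (-12851/176150 + 56149/22103)) = √(133934 + 9606600697/3893443450) = √(521474061632997/3893443450) = √84509043480120227826/25118990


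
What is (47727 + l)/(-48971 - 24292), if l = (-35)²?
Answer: -48952/73263 ≈ -0.66817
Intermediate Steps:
l = 1225
(47727 + l)/(-48971 - 24292) = (47727 + 1225)/(-48971 - 24292) = 48952/(-73263) = 48952*(-1/73263) = -48952/73263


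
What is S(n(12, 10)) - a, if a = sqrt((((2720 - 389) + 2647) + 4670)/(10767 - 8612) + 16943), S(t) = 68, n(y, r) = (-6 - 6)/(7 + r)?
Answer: 68 - sqrt(78704507015)/2155 ≈ -62.182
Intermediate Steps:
n(y, r) = -12/(7 + r)
a = sqrt(78704507015)/2155 (a = sqrt(((2331 + 2647) + 4670)/2155 + 16943) = sqrt((4978 + 4670)*(1/2155) + 16943) = sqrt(9648*(1/2155) + 16943) = sqrt(9648/2155 + 16943) = sqrt(36521813/2155) = sqrt(78704507015)/2155 ≈ 130.18)
S(n(12, 10)) - a = 68 - sqrt(78704507015)/2155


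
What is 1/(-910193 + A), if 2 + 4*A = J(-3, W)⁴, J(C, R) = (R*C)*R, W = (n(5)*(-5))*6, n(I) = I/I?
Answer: 2/26572048179613 ≈ 7.5267e-14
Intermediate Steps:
n(I) = 1
W = -30 (W = (1*(-5))*6 = -5*6 = -30)
J(C, R) = C*R² (J(C, R) = (C*R)*R = C*R²)
A = 26572049999999/2 (A = -½ + (-3*(-30)²)⁴/4 = -½ + (-3*900)⁴/4 = -½ + (¼)*(-2700)⁴ = -½ + (¼)*53144100000000 = -½ + 13286025000000 = 26572049999999/2 ≈ 1.3286e+13)
1/(-910193 + A) = 1/(-910193 + 26572049999999/2) = 1/(26572048179613/2) = 2/26572048179613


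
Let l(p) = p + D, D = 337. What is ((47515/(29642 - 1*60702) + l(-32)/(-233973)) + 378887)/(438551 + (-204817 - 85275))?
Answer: 550687400512733/215776289934684 ≈ 2.5521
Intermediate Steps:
l(p) = 337 + p (l(p) = p + 337 = 337 + p)
((47515/(29642 - 1*60702) + l(-32)/(-233973)) + 378887)/(438551 + (-204817 - 85275)) = ((47515/(29642 - 1*60702) + (337 - 32)/(-233973)) + 378887)/(438551 + (-204817 - 85275)) = ((47515/(29642 - 60702) + 305*(-1/233973)) + 378887)/(438551 - 290092) = ((47515/(-31060) - 305/233973) + 378887)/148459 = ((47515*(-1/31060) - 305/233973) + 378887)*(1/148459) = ((-9503/6212 - 305/233973) + 378887)*(1/148459) = (-2225340079/1453440276 + 378887)*(1/148459) = (550687400512733/1453440276)*(1/148459) = 550687400512733/215776289934684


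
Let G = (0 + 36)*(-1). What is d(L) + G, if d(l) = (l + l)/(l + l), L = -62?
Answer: -35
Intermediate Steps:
d(l) = 1 (d(l) = (2*l)/((2*l)) = (2*l)*(1/(2*l)) = 1)
G = -36 (G = 36*(-1) = -36)
d(L) + G = 1 - 36 = -35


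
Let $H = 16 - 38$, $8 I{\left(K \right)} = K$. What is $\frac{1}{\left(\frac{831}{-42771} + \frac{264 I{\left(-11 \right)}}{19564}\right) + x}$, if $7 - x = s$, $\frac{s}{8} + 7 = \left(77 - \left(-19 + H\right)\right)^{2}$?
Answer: $- \frac{278923948}{31052334801411} \approx -8.9824 \cdot 10^{-6}$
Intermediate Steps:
$I{\left(K \right)} = \frac{K}{8}$
$H = -22$ ($H = 16 - 38 = -22$)
$s = 111336$ ($s = -56 + 8 \left(77 + \left(19 - -22\right)\right)^{2} = -56 + 8 \left(77 + \left(19 + 22\right)\right)^{2} = -56 + 8 \left(77 + 41\right)^{2} = -56 + 8 \cdot 118^{2} = -56 + 8 \cdot 13924 = -56 + 111392 = 111336$)
$x = -111329$ ($x = 7 - 111336 = -111329$)
$\frac{1}{\left(\frac{831}{-42771} + \frac{264 I{\left(-11 \right)}}{19564}\right) + x} = \frac{1}{\left(\frac{831}{-42771} + \frac{264 \cdot \frac{1}{8} \left(-11\right)}{19564}\right) - 111329} = \frac{1}{\left(831 \left(- \frac{1}{42771}\right) + 264 \left(- \frac{11}{8}\right) \frac{1}{19564}\right) - 111329} = \frac{1}{\left(- \frac{277}{14257} - \frac{363}{19564}\right) - 111329} = \frac{1}{- \frac{10594519}{278923948} - 111329} = \frac{1}{- \frac{31052334801411}{278923948}} = - \frac{278923948}{31052334801411}$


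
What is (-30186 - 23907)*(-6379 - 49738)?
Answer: 3035536881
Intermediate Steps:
(-30186 - 23907)*(-6379 - 49738) = -54093*(-56117) = 3035536881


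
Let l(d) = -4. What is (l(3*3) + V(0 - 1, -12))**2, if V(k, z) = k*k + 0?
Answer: 9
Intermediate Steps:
V(k, z) = k**2 (V(k, z) = k**2 + 0 = k**2)
(l(3*3) + V(0 - 1, -12))**2 = (-4 + (0 - 1)**2)**2 = (-4 + (-1)**2)**2 = (-4 + 1)**2 = (-3)**2 = 9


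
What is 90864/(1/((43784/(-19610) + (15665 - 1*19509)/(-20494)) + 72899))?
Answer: 665496188045954064/100471835 ≈ 6.6237e+9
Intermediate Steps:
90864/(1/((43784/(-19610) + (15665 - 1*19509)/(-20494)) + 72899)) = 90864/(1/((43784*(-1/19610) + (15665 - 19509)*(-1/20494)) + 72899)) = 90864/(1/((-21892/9805 - 3844*(-1/20494)) + 72899)) = 90864/(1/((-21892/9805 + 1922/10247) + 72899)) = 90864/(1/(-205482114/100471835 + 72899)) = 90864/(1/(7324090817551/100471835)) = 90864/(100471835/7324090817551) = 90864*(7324090817551/100471835) = 665496188045954064/100471835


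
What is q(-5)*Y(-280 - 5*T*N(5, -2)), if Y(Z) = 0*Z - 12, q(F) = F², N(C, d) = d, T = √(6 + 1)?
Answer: -300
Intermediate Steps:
T = √7 ≈ 2.6458
Y(Z) = -12 (Y(Z) = 0 - 12 = -12)
q(-5)*Y(-280 - 5*T*N(5, -2)) = (-5)²*(-12) = 25*(-12) = -300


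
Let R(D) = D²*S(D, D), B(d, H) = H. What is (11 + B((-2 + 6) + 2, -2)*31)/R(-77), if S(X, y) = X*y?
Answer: -51/35153041 ≈ -1.4508e-6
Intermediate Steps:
R(D) = D⁴ (R(D) = D²*(D*D) = D²*D² = D⁴)
(11 + B((-2 + 6) + 2, -2)*31)/R(-77) = (11 - 2*31)/((-77)⁴) = (11 - 62)/35153041 = -51*1/35153041 = -51/35153041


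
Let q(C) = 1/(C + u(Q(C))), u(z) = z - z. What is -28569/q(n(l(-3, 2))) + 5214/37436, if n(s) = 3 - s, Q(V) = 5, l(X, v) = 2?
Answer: -534751935/18718 ≈ -28569.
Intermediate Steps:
u(z) = 0
q(C) = 1/C (q(C) = 1/(C + 0) = 1/C)
-28569/q(n(l(-3, 2))) + 5214/37436 = -28569/(1/(3 - 1*2)) + 5214/37436 = -28569/(1/(3 - 2)) + 5214*(1/37436) = -28569/(1/1) + 2607/18718 = -28569/1 + 2607/18718 = -28569*1 + 2607/18718 = -28569 + 2607/18718 = -534751935/18718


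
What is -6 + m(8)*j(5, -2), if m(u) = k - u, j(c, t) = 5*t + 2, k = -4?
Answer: 90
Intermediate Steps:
j(c, t) = 2 + 5*t
m(u) = -4 - u
-6 + m(8)*j(5, -2) = -6 + (-4 - 1*8)*(2 + 5*(-2)) = -6 + (-4 - 8)*(2 - 10) = -6 - 12*(-8) = -6 + 96 = 90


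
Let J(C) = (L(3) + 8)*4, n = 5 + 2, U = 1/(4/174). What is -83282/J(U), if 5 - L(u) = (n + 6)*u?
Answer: 41641/52 ≈ 800.79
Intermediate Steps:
U = 87/2 (U = 1/(4*(1/174)) = 1/(2/87) = 87/2 ≈ 43.500)
n = 7
L(u) = 5 - 13*u (L(u) = 5 - (7 + 6)*u = 5 - 13*u)
J(C) = -104 (J(C) = ((5 - 13*3) + 8)*4 = ((5 - 39) + 8)*4 = (-34 + 8)*4 = -26*4 = -104)
-83282/J(U) = -83282/(-104) = -83282*(-1/104) = 41641/52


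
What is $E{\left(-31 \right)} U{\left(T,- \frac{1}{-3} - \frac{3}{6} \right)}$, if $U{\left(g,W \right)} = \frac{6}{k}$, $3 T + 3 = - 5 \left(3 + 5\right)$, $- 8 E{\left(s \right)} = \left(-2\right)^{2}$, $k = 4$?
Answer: $- \frac{3}{4} \approx -0.75$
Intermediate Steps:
$E{\left(s \right)} = - \frac{1}{2}$ ($E{\left(s \right)} = - \frac{\left(-2\right)^{2}}{8} = \left(- \frac{1}{8}\right) 4 = - \frac{1}{2}$)
$T = - \frac{43}{3}$ ($T = -1 + \frac{\left(-5\right) \left(3 + 5\right)}{3} = -1 + \frac{\left(-5\right) 8}{3} = -1 + \frac{1}{3} \left(-40\right) = -1 - \frac{40}{3} = - \frac{43}{3} \approx -14.333$)
$U{\left(g,W \right)} = \frac{3}{2}$ ($U{\left(g,W \right)} = \frac{6}{4} = 6 \cdot \frac{1}{4} = \frac{3}{2}$)
$E{\left(-31 \right)} U{\left(T,- \frac{1}{-3} - \frac{3}{6} \right)} = \left(- \frac{1}{2}\right) \frac{3}{2} = - \frac{3}{4}$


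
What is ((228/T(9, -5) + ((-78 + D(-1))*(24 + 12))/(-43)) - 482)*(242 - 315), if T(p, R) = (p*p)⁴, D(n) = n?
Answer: 18730862074538/617003001 ≈ 30358.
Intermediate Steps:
T(p, R) = p⁸ (T(p, R) = (p²)⁴ = p⁸)
((228/T(9, -5) + ((-78 + D(-1))*(24 + 12))/(-43)) - 482)*(242 - 315) = ((228/(9⁸) + ((-78 - 1)*(24 + 12))/(-43)) - 482)*(242 - 315) = ((228/43046721 - 79*36*(-1/43)) - 482)*(-73) = ((228*(1/43046721) - 2844*(-1/43)) - 482)*(-73) = ((76/14348907 + 2844/43) - 482)*(-73) = (40808294776/617003001 - 482)*(-73) = -256587151706/617003001*(-73) = 18730862074538/617003001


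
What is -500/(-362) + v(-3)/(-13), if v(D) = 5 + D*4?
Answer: 4517/2353 ≈ 1.9197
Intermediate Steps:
v(D) = 5 + 4*D
-500/(-362) + v(-3)/(-13) = -500/(-362) + (5 + 4*(-3))/(-13) = -500*(-1/362) + (5 - 12)*(-1/13) = 250/181 - 7*(-1/13) = 250/181 + 7/13 = 4517/2353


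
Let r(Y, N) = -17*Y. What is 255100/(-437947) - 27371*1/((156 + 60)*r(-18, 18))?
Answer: -28848136937/28946544912 ≈ -0.99660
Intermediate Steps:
255100/(-437947) - 27371*1/((156 + 60)*r(-18, 18)) = 255100/(-437947) - 27371*1/(306*(156 + 60)) = 255100*(-1/437947) - 27371/(216*306) = -255100/437947 - 27371/66096 = -28848136937/28946544912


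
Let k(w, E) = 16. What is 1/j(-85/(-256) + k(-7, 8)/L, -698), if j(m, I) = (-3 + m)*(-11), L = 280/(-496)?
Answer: 8960/3056427 ≈ 0.0029315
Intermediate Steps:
L = -35/62 (L = 280*(-1/496) = -35/62 ≈ -0.56452)
j(m, I) = 33 - 11*m
1/j(-85/(-256) + k(-7, 8)/L, -698) = 1/(33 - 11*(-85/(-256) + 16/(-35/62))) = 1/(33 - 11*(-85*(-1/256) + 16*(-62/35))) = 1/(33 - 11*(85/256 - 992/35)) = 1/(33 - 11*(-250977/8960)) = 1/(33 + 2760747/8960) = 1/(3056427/8960) = 8960/3056427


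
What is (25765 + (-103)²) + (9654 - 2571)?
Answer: 43457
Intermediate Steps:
(25765 + (-103)²) + (9654 - 2571) = (25765 + 10609) + 7083 = 36374 + 7083 = 43457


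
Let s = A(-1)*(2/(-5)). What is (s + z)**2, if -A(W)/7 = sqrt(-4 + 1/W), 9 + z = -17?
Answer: 3184/5 - 728*I*sqrt(5)/5 ≈ 636.8 - 325.57*I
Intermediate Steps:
z = -26 (z = -9 - 17 = -26)
A(W) = -7*sqrt(-4 + 1/W)
s = 14*I*sqrt(5)/5 (s = (-7*sqrt(-4 + 1/(-1)))*(2/(-5)) = (-7*sqrt(-4 - 1))*(2*(-1/5)) = -7*I*sqrt(5)*(-2/5) = 14*I*sqrt(5)/5 ≈ 6.261*I)
(s + z)**2 = (14*I*sqrt(5)/5 - 26)**2 = (-26 + 14*I*sqrt(5)/5)**2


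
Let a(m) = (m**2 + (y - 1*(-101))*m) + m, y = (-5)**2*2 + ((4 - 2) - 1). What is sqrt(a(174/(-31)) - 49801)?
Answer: I*sqrt(48653767)/31 ≈ 225.01*I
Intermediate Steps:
y = 51 (y = 25*2 + (2 - 1) = 50 + 1 = 51)
a(m) = m**2 + 153*m (a(m) = (m**2 + (51 - 1*(-101))*m) + m = (m**2 + (51 + 101)*m) + m = (m**2 + 152*m) + m = m**2 + 153*m)
sqrt(a(174/(-31)) - 49801) = sqrt((174/(-31))*(153 + 174/(-31)) - 49801) = sqrt((174*(-1/31))*(153 + 174*(-1/31)) - 49801) = sqrt(-174*(153 - 174/31)/31 - 49801) = sqrt(-174/31*4569/31 - 49801) = sqrt(-795006/961 - 49801) = sqrt(-48653767/961) = I*sqrt(48653767)/31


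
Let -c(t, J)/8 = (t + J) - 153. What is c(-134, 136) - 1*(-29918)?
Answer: 31126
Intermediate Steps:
c(t, J) = 1224 - 8*J - 8*t (c(t, J) = -8*((t + J) - 153) = -8*((J + t) - 153) = -8*(-153 + J + t) = 1224 - 8*J - 8*t)
c(-134, 136) - 1*(-29918) = (1224 - 8*136 - 8*(-134)) - 1*(-29918) = (1224 - 1088 + 1072) + 29918 = 1208 + 29918 = 31126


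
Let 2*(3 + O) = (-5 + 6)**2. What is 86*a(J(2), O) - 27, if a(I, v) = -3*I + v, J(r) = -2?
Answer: 274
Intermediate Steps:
O = -5/2 (O = -3 + (-5 + 6)**2/2 = -3 + (1/2)*1**2 = -3 + (1/2)*1 = -3 + 1/2 = -5/2 ≈ -2.5000)
a(I, v) = v - 3*I
86*a(J(2), O) - 27 = 86*(-5/2 - 3*(-2)) - 27 = 86*(-5/2 + 6) - 27 = 86*(7/2) - 27 = 301 - 27 = 274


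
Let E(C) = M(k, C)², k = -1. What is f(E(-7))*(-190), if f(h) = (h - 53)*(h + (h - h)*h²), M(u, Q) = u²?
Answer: 9880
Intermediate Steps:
E(C) = 1 (E(C) = ((-1)²)² = 1² = 1)
f(h) = h*(-53 + h) (f(h) = (-53 + h)*(h + 0*h²) = (-53 + h)*(h + 0) = (-53 + h)*h = h*(-53 + h))
f(E(-7))*(-190) = (1*(-53 + 1))*(-190) = (1*(-52))*(-190) = -52*(-190) = 9880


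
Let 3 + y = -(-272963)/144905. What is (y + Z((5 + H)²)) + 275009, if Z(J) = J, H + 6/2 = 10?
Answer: 39870883713/144905 ≈ 2.7515e+5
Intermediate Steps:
H = 7 (H = -3 + 10 = 7)
y = -161752/144905 (y = -3 - (-272963)/144905 = -3 - 1*(-272963/144905) = -3 + 272963/144905 = -161752/144905 ≈ -1.1163)
(y + Z((5 + H)²)) + 275009 = (-161752/144905 + (5 + 7)²) + 275009 = (-161752/144905 + 12²) + 275009 = (-161752/144905 + 144) + 275009 = 20704568/144905 + 275009 = 39870883713/144905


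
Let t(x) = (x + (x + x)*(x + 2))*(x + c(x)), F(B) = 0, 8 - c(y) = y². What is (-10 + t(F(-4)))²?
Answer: 100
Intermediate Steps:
c(y) = 8 - y²
t(x) = (x + 2*x*(2 + x))*(8 + x - x²) (t(x) = (x + (x + x)*(x + 2))*(x + (8 - x²)) = (x + (2*x)*(2 + x))*(8 + x - x²) = (x + 2*x*(2 + x))*(8 + x - x²))
(-10 + t(F(-4)))² = (-10 + 0*(40 - 3*0² - 2*0³ + 21*0))² = (-10 + 0*(40 - 3*0 - 2*0 + 0))² = (-10 + 0*(40 + 0 + 0 + 0))² = (-10 + 0*40)² = (-10 + 0)² = (-10)² = 100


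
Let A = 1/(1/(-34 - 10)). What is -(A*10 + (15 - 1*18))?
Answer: 443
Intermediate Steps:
A = -44 (A = 1/(1/(-44)) = 1/(-1/44) = -44)
-(A*10 + (15 - 1*18)) = -(-44*10 + (15 - 1*18)) = -(-440 + (15 - 18)) = -(-440 - 3) = -1*(-443) = 443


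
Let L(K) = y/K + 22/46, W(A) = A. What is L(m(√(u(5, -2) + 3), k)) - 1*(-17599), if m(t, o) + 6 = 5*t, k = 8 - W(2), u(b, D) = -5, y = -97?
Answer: 17412577/989 + 485*I*√2/86 ≈ 17606.0 + 7.9755*I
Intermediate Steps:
k = 6 (k = 8 - 1*2 = 8 - 2 = 6)
m(t, o) = -6 + 5*t
L(K) = 11/23 - 97/K (L(K) = -97/K + 22/46 = -97/K + 22*(1/46) = -97/K + 11/23 = 11/23 - 97/K)
L(m(√(u(5, -2) + 3), k)) - 1*(-17599) = (11/23 - 97/(-6 + 5*√(-5 + 3))) - 1*(-17599) = (11/23 - 97/(-6 + 5*√(-2))) + 17599 = (11/23 - 97/(-6 + 5*(I*√2))) + 17599 = (11/23 - 97/(-6 + 5*I*√2)) + 17599 = 404788/23 - 97/(-6 + 5*I*√2)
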